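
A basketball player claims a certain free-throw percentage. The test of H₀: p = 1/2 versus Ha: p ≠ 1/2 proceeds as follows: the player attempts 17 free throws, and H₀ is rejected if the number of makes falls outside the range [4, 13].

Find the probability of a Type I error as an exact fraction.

417/32768

Under H₀, X ~ Binomial(17, 1/2); α is the probability of landing in either tail, P(X ≤ 3) + P(X ≥ 14).
By symmetry, α = 2·P(X ≤ 3) = 2·(1 + 17 + 136 + 680)/131072 = 1668/131072 = 417/32768.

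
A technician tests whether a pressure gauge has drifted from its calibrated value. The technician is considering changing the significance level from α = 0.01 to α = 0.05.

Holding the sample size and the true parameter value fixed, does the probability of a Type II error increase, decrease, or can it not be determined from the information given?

Relaxing α lowers the evidence threshold; under Ha, outcomes that previously fell short now trigger rejection.

It decreases.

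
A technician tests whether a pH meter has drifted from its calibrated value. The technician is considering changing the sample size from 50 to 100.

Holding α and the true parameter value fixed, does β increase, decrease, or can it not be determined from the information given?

It decreases.

Increasing n separates the H₀ and Ha sampling distributions, so under Ha fewer outcomes land in the acceptance region.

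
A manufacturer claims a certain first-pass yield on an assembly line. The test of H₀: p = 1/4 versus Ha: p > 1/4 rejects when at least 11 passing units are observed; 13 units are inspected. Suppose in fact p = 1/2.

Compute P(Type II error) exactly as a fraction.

2025/2048

Under the alternative p = 1/2, S ~ Binomial(13, 1/2); β is the probability the test does not reject, P(S < 11).
Summing C(13,j)·(1/2)^j·(1/2)^{13-j} for j = 0..10 gives 2025/2048.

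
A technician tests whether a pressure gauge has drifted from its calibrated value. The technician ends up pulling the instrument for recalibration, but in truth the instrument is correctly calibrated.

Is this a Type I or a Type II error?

Type I error

The null hypothesis here is that the instrument is correctly calibrated.
'Pulling the instrument for recalibration' corresponds to rejecting H₀.
H₀ was rejected but H₀ is true — a Type I error (false positive).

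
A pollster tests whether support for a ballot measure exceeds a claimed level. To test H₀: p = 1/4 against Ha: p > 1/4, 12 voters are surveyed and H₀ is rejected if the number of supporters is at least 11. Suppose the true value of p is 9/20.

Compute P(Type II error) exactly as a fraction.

4091575270595131/4096000000000000

β = P(fail to reject H₀ | Ha true) = P(Y ≤ 10 | p = 9/20), Y ~ Binomial(12, 9/20).
Adding the binomial probabilities P(Y=0)+…+P(Y=10) at p = 9/20 gives 4091575270595131/4096000000000000.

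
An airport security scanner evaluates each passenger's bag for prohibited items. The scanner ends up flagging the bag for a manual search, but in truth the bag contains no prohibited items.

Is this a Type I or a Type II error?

The null hypothesis here is that the bag contains no prohibited items.
'Flagging the bag for a manual search' corresponds to rejecting H₀.
H₀ was rejected but H₀ is true — a Type I error (false positive).

Type I error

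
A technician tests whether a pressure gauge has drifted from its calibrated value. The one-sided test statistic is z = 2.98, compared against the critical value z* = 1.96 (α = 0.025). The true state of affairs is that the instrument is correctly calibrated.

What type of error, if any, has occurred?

The conventional null hypothesis is that the instrument is correctly calibrated.
Since z = 2.98 > z* = 1.96, H₀ is rejected.
H₀ is true (actually the instrument is correctly calibrated).
Rejecting a true H₀ is a Type I error.

Type I error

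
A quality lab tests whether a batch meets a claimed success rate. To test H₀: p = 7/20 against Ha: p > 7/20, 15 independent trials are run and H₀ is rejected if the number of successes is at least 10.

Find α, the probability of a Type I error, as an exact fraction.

203869009270562307/16384000000000000000

The Type I error probability is α = P(S ≥ 10) computed under H₀, where S ~ Binomial(15, 7/20).
P(S ≥ 10) = Σ_{j=10}^{15} C(15,j)·(7/20)^j·(13/20)^{15-j} = 203869009270562307/16384000000000000000.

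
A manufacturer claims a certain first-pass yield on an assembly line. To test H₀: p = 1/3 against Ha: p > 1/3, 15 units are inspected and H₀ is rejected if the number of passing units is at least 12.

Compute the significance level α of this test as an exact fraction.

4091/14348907

α = P(reject H₀ | H₀ true) = P(S ≥ 12 | p = 1/3), with S ~ Binomial(15, 1/3).
P(S ≥ 12) = Σ_{j=12}^{15} C(15,j)·(1/3)^j·(2/3)^{15-j} = 4091/14348907.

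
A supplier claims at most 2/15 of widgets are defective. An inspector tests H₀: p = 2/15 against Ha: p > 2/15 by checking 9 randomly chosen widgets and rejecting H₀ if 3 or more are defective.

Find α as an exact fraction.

4119920576/38443359375

The significance level is the probability, assuming p = 2/15, of seeing 3 or more defectives in 9 draws.
Computing the lower-tail complement: 1 − 34323438799/38443359375 = 4119920576/38443359375.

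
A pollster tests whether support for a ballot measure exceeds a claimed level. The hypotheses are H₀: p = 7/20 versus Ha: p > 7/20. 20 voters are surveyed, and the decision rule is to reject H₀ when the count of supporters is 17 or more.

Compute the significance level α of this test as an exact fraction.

Under H₀, S ~ Binomial(20, 7/20), and α = P(S ≥ 17).
P(S ≥ 17) = Σ_{j=17}^{20} C(20,j)·(7/20)^j·(13/20)^{20-j} = 637973598365478054631/104857600000000000000000000.

637973598365478054631/104857600000000000000000000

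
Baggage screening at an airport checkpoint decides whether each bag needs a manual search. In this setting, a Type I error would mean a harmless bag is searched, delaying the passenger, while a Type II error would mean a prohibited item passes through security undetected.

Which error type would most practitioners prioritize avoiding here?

Type II error

The Type II consequence (a prohibited item passes through security undetected) is more severe than the Type I consequence (a harmless bag is searched, delaying the passenger).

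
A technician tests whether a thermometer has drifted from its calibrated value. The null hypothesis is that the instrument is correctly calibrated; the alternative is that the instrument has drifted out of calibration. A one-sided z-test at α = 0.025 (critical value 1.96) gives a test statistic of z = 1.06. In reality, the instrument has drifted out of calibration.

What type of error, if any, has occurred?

Since z = 1.06 ≤ z* = 1.96, H₀ is not rejected.
H₀ is false (actually the instrument has drifted out of calibration).
Failing to reject a false H₀ is a Type II error.

Type II error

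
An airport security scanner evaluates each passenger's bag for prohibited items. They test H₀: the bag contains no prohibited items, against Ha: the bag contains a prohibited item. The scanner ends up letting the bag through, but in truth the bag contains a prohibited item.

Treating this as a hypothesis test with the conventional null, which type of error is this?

Type II error

'Letting the bag through' corresponds to failing to reject H₀.
H₀ was not rejected but H₀ is false — a Type II error (false negative).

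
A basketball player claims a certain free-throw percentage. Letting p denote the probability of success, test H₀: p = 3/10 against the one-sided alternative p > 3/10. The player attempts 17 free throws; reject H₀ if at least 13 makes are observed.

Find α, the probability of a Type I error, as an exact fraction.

1032701997051/10000000000000000

Under H₀, S ~ Binomial(17, 3/10), and α = P(S ≥ 13).
Adding the binomial terms for j = 13 through 17 with p = 3/10 yields 1032701997051/10000000000000000.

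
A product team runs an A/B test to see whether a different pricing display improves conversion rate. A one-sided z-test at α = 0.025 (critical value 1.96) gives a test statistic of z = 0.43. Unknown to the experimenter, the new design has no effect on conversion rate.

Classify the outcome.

The conventional null hypothesis is that the new design has no effect on conversion rate.
Since z = 0.43 ≤ z* = 1.96, H₀ is not rejected.
H₀ is true (actually the new design has no effect on conversion rate).
The decision matches the true state — no error.

Neither — the decision is correct.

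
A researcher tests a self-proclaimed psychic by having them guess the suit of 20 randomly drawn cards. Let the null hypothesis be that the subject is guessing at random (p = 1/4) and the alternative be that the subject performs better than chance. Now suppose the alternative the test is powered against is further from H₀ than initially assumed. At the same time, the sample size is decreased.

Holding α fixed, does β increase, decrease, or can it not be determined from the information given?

Cannot be determined from the information given.

The first change alone would make β decrease; the second alone would make β increase. Which effect dominates depends on the magnitudes, which are not given.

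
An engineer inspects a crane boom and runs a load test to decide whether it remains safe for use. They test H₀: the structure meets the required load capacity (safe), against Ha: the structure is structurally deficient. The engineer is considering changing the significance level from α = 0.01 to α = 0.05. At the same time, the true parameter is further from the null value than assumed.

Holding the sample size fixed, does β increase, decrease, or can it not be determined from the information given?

It decreases.

A larger α widens the rejection region, so when the alternative is true more outcomes lead to rejection — failing to reject becomes less likely. A larger true effect moves the Ha sampling distribution further from the H₀ critical value, making rejection more likely when Ha is true. Both changes push β in the same direction.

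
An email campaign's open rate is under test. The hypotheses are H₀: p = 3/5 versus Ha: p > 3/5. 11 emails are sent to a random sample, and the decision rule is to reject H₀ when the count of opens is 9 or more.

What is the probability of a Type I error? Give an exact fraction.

1161297/9765625

Under H₀, Y ~ Binomial(11, 3/5), and α = P(Y ≥ 9).
P(Y ≥ 9) = Σ_{j=9}^{11} C(11,j)·(3/5)^j·(2/5)^{11-j} = 1161297/9765625.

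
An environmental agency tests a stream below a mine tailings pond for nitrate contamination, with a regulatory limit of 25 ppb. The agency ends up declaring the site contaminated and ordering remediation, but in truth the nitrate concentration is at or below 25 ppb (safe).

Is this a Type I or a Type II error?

Type I error

The null hypothesis here is that the nitrate concentration is at or below 25 ppb (safe).
'Declaring the site contaminated and ordering remediation' corresponds to rejecting H₀.
H₀ was rejected but H₀ is true — a Type I error (false positive).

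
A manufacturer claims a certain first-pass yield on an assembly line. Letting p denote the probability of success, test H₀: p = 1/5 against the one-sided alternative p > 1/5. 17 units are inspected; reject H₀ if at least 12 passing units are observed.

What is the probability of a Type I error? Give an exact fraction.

6991557/762939453125

Under H₀, Y ~ Binomial(17, 1/5), and α = P(Y ≥ 12).
P(Y ≥ 12) = Σ_{j=12}^{17} C(17,j)·(1/5)^j·(4/5)^{17-j} = 6991557/762939453125.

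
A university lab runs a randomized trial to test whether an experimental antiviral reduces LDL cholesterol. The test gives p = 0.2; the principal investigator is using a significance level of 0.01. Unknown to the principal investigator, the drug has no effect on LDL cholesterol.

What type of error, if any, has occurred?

The conventional null hypothesis is that the drug has no effect on LDL cholesterol.
Since p = 0.2 ≥ α = 0.01, H₀ is not rejected.
H₀ is true (actually the drug has no effect on LDL cholesterol).
The decision matches the true state — no error.

No error — this is a correct decision.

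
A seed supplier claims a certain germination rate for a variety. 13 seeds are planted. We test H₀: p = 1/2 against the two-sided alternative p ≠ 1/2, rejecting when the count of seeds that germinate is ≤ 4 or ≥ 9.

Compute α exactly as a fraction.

α = P(X ≤ 4 or X ≥ 9 | p = 1/2), X ~ Binomial(13, 1/2).
By symmetry, α = 2·P(X ≤ 4) = 2·(1 + 13 + 78 + 286 + 715)/8192 = 2186/8192 = 1093/4096.

1093/4096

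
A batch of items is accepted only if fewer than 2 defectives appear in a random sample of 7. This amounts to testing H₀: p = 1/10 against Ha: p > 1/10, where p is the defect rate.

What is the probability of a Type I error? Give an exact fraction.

93559/625000

α = P(reject H₀ | H₀ true) = P(X ≥ 2 | p = 1/10), X ~ Binomial(7, 1/10).
Computing the lower-tail complement: 1 − 531441/625000 = 93559/625000.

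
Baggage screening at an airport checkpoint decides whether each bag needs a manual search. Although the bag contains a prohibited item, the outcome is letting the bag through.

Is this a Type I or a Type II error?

Type II error

The null hypothesis here is that the bag contains no prohibited items.
'Letting the bag through' corresponds to failing to reject H₀.
H₀ was not rejected but H₀ is false — a Type II error (false negative).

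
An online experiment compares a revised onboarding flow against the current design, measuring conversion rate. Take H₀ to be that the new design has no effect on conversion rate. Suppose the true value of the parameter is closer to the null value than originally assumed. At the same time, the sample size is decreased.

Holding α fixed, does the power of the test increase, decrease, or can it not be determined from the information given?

It decreases.

When the true parameter is near the null value, the test has a harder time distinguishing Ha from H₀. A smaller sample increases the standard error, so the sampling distributions under H₀ and Ha overlap more. Both changes push β in the same direction.
Since power = 1 − β and β increases, power decreases.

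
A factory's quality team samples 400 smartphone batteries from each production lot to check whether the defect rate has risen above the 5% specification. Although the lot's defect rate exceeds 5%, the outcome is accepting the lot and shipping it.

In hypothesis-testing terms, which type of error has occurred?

Type II error

The null hypothesis here is that the lot's defect rate is 5% (within specification).
'Accepting the lot and shipping it' corresponds to failing to reject H₀.
H₀ was not rejected but H₀ is false — a Type II error (false negative).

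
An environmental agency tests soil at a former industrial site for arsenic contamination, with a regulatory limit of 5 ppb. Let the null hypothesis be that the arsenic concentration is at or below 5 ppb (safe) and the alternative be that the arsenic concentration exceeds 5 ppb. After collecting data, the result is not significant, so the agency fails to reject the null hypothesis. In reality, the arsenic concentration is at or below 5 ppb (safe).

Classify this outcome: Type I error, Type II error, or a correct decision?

The test retained a true H₀ — the decision matches the true state.

No error (correct decision).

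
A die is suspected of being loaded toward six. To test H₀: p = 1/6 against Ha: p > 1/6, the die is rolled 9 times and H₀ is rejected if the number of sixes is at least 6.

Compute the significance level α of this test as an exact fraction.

5723/5038848

α = P(reject H₀ | H₀ true) = P(Y ≥ 6 | p = 1/6), with Y ~ Binomial(9, 1/6).
P(Y ≥ 6) = Σ_{j=6}^{9} C(9,j)·(1/6)^j·(5/6)^{9-j} = 5723/5038848.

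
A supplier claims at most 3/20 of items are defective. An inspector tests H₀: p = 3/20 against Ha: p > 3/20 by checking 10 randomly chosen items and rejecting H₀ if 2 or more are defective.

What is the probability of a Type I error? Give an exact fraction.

4666369804641/10240000000000

Under H₀, S ~ Binomial(10, 3/20); the Type I error rate is P(S ≥ 2).
α = 1 − P(S ≤ 1) = 1 − 5573630195359/10240000000000 = 4666369804641/10240000000000.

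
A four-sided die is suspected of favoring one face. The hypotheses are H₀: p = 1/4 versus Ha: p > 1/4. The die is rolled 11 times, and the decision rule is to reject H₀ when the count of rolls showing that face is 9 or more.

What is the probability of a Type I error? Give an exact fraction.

529/4194304

α = P(reject H₀ | H₀ true) = P(K ≥ 9 | p = 1/4), with K ~ Binomial(11, 1/4).
P(K ≥ 9) = Σ_{j=9}^{11} C(11,j)·(1/4)^j·(3/4)^{11-j} = 529/4194304.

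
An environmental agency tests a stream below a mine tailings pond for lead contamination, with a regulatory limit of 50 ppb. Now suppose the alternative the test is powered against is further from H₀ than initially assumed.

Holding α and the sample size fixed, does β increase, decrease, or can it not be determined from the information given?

It decreases.

A bigger departure from H₀ is easier for the test to detect, so it fails to reject less often.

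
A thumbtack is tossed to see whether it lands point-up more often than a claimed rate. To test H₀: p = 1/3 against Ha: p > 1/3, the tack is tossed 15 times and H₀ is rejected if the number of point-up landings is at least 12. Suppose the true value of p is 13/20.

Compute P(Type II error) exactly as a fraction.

6777270377107586237/8192000000000000000

β = P(fail to reject H₀ | Ha true) = P(Y ≤ 11 | p = 13/20), Y ~ Binomial(15, 13/20).
Summing C(15,j)·(13/20)^j·(7/20)^{15-j} for j = 0..11 gives 6777270377107586237/8192000000000000000.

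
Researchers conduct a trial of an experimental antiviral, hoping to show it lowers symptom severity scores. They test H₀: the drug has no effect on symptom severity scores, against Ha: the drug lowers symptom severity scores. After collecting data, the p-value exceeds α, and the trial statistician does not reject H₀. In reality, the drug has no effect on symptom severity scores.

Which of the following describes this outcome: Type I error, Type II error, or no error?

The test retained a true H₀ — the decision matches the true state.

Neither — the decision is correct.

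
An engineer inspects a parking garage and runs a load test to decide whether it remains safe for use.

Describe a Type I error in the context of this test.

With the conventional null hypothesis that the structure meets the required load capacity (safe):
A Type I error is rejecting H₀ when H₀ is true.
Here that means closing the structure for repairs when actually the structure meets the required load capacity (safe).

A Type I error would mean concluding that the structure is structurally deficient when in fact the structure meets the required load capacity (safe).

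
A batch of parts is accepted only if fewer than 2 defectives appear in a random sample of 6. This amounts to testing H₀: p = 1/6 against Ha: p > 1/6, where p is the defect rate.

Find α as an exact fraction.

12281/46656

α = P(reject H₀ | H₀ true) = P(K ≥ 2 | p = 1/6), K ~ Binomial(6, 1/6).
α = 1 − P(K ≤ 1) = 1 − 34375/46656 = 12281/46656.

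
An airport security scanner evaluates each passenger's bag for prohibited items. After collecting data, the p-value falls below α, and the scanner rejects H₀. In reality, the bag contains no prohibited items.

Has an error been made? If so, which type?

The conventional null hypothesis here is that the bag contains no prohibited items.
H₀ was rejected, but H₀ is actually true.
Rejecting a true null hypothesis is a Type I error (false positive).

Type I error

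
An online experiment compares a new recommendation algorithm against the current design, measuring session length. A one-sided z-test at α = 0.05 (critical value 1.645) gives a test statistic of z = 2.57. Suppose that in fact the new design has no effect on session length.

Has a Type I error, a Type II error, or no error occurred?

Type I error

The conventional null hypothesis is that the new design has no effect on session length.
Since z = 2.57 > z* = 1.645, H₀ is rejected.
H₀ is true (actually the new design has no effect on session length).
Rejecting a true H₀ is a Type I error.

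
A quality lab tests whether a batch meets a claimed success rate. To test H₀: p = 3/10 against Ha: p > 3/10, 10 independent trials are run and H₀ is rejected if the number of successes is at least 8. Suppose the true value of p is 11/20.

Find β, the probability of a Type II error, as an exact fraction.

2305127290491/2560000000000

β = P(fail to reject H₀ | Ha true) = P(S ≤ 7 | p = 11/20), S ~ Binomial(10, 11/20).
Summing C(10,j)·(11/20)^j·(9/20)^{10-j} for j = 0..7 gives 2305127290491/2560000000000.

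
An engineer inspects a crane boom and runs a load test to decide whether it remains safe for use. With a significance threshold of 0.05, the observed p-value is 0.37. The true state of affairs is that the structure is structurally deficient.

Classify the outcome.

Type II error

The conventional null hypothesis is that the structure meets the required load capacity (safe).
Since p = 0.37 ≥ α = 0.05, H₀ is not rejected.
H₀ is false (actually the structure is structurally deficient).
Failing to reject a false H₀ is a Type II error.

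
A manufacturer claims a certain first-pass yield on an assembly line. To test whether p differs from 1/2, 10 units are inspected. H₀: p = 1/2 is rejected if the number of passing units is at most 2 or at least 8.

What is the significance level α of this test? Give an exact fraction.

7/64

α = P(X ≤ 2 or X ≥ 8 | p = 1/2), X ~ Binomial(10, 1/2).
By symmetry, α = 2·P(X ≤ 2) = 2·(1 + 10 + 45)/1024 = 112/1024 = 7/64.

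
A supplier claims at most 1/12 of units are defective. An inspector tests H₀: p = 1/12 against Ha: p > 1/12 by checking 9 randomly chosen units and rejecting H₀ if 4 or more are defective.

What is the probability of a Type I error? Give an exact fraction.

α = P(reject H₀ | H₀ true) = P(S ≥ 4 | p = 1/12), S ~ Binomial(9, 1/12).
Computing the lower-tail complement: 1 − 1284381725/1289945088 = 5563363/1289945088.

5563363/1289945088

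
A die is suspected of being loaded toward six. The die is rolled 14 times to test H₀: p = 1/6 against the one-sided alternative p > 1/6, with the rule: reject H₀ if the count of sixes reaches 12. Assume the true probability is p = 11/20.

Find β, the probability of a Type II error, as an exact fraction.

805268516435735481/819200000000000000

β = P(fail to reject H₀ | Ha true) = P(X ≤ 11 | p = 11/20), X ~ Binomial(14, 11/20).
Equivalently, β = 1 − P(X ≥ 12) = 805268516435735481/819200000000000000.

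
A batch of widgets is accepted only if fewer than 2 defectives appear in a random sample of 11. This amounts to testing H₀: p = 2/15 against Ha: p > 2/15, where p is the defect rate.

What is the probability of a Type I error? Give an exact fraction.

Under H₀, S ~ Binomial(11, 2/15); the Type I error rate is P(S ≥ 2).
α = 1 − P(S ≤ 1) = 1 − 965009442943/1729951171875 = 764941728932/1729951171875.

764941728932/1729951171875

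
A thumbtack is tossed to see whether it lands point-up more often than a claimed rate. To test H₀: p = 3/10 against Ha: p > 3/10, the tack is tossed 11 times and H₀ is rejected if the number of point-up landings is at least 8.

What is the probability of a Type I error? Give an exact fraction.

2145447/500000000

The Type I error probability is α = P(S ≥ 8) computed under H₀, where S ~ Binomial(11, 3/10).
Adding the binomial terms for j = 8 through 11 with p = 3/10 yields 2145447/500000000.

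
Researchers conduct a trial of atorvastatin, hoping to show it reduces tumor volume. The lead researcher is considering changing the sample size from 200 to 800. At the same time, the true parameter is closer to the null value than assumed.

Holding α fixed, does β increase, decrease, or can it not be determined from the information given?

Cannot be determined from the information given.

The first change alone would make β decrease; the second alone would make β increase. Which effect dominates depends on the magnitudes, which are not given.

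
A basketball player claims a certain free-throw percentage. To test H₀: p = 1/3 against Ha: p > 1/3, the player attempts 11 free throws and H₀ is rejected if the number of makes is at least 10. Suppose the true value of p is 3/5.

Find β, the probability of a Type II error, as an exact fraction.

β = P(fail to reject H₀ | Ha true) = P(S ≤ 9 | p = 3/5), S ~ Binomial(11, 3/5).
Adding the binomial probabilities P(S=0)+…+P(S=9) at p = 3/5 gives 1894076/1953125.

1894076/1953125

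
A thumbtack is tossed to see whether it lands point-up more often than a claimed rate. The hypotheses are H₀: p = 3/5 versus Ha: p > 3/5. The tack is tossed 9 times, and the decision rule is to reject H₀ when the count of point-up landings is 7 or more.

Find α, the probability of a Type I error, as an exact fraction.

452709/1953125

The Type I error probability is α = P(X ≥ 7) computed under H₀, where X ~ Binomial(9, 3/5).
Summing C(9,j)(3/5)^j(2/5)^{9−j} for j = 7,…,9 gives 452709/1953125.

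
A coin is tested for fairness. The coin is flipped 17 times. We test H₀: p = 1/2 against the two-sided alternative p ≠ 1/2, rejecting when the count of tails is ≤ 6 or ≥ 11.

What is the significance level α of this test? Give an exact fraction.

α = P(K ≤ 6 or K ≥ 11 | p = 1/2), K ~ Binomial(17, 1/2).
Each tail has probability (1 + 17 + 136 + 680 + 2380 + 6188 + 12376)/131072; doubling gives α = 43556/131072 = 10889/32768.

10889/32768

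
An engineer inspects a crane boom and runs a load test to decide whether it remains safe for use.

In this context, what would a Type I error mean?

A Type I error would mean concluding that the structure is structurally deficient when in fact the structure meets the required load capacity (safe).

With the conventional null hypothesis that the structure meets the required load capacity (safe):
A Type I error is rejecting H₀ when H₀ is true.
Here that means closing the structure for repairs when actually the structure meets the required load capacity (safe).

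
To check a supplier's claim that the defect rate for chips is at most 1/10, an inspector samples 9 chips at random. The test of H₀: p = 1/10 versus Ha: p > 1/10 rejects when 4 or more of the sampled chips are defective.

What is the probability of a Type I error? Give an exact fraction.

4165547/500000000

Under H₀, K ~ Binomial(9, 1/10); the Type I error rate is P(K ≥ 4).
α = 1 − P(K ≤ 3) = 1 − 495834453/500000000 = 4165547/500000000.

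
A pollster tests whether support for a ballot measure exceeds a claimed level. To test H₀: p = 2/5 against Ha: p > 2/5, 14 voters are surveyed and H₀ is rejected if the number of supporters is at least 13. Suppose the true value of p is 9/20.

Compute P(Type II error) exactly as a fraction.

1637985675869982373/1638400000000000000

A Type II error is failing to reject when Ha holds: with p = 9/20, β = P(Y ≤ 12).
Equivalently, β = 1 − P(Y ≥ 13) = 1637985675869982373/1638400000000000000.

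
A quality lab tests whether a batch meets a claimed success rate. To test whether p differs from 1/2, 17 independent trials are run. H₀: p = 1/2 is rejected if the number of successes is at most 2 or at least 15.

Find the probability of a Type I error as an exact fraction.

77/32768

Under H₀, X ~ Binomial(17, 1/2); α is the probability of landing in either tail, P(X ≤ 2) + P(X ≥ 15).
By symmetry, α = 2·P(X ≤ 2) = 2·(1 + 17 + 136)/131072 = 308/131072 = 77/32768.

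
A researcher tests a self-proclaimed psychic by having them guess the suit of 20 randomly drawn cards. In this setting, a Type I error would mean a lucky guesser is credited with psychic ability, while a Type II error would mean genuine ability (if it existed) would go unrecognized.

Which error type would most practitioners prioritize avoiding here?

The Type I consequence (a lucky guesser is credited with psychic ability) is more severe than the Type II consequence (genuine ability (if it existed) would go unrecognized).

Type I error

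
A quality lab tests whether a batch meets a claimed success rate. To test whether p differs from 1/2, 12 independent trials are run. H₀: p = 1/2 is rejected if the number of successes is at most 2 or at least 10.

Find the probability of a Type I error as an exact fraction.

α = P(Y ≤ 2 or Y ≥ 10 | p = 1/2), Y ~ Binomial(12, 1/2).
The two tails are symmetric, so α = 2·(1 + 12 + 66)/2^12 = 158/4096 = 79/2048.

79/2048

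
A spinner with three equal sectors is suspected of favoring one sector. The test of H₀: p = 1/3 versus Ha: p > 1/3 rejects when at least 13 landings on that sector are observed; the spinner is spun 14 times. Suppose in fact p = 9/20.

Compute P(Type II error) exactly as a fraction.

1637985675869982373/1638400000000000000

β = P(fail to reject H₀ | Ha true) = P(S ≤ 12 | p = 9/20), S ~ Binomial(14, 9/20).
Equivalently, β = 1 − P(S ≥ 13) = 1637985675869982373/1638400000000000000.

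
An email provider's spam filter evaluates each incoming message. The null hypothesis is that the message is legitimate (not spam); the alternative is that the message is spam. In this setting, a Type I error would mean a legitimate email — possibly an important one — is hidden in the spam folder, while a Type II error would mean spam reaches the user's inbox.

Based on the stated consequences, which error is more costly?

The Type I consequence (a legitimate email — possibly an important one — is hidden in the spam folder) is more severe than the Type II consequence (spam reaches the user's inbox).

Type I error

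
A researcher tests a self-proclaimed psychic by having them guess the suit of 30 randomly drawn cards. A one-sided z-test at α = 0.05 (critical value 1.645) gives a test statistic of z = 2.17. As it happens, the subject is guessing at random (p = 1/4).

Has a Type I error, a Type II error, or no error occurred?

Type I error

The conventional null hypothesis is that the subject is guessing at random (p = 1/4).
Since z = 2.17 > z* = 1.645, H₀ is rejected.
H₀ is true (actually the subject is guessing at random (p = 1/4)).
Rejecting a true H₀ is a Type I error.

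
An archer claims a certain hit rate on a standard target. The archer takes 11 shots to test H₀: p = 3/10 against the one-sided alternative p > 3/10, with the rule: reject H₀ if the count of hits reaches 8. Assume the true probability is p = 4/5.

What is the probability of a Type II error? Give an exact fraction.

12589/78125

β = P(fail to reject H₀ | Ha true) = P(X ≤ 7 | p = 4/5), X ~ Binomial(11, 4/5).
Equivalently, β = 1 − P(X ≥ 8) = 12589/78125.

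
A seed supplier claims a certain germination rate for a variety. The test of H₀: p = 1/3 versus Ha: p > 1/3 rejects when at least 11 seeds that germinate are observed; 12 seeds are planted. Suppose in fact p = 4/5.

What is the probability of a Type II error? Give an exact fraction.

A Type II error is failing to reject when Ha holds: with p = 4/5, β = P(S ≤ 10).
Summing C(12,j)·(4/5)^j·(1/5)^{12-j} for j = 0..10 gives 177031761/244140625.

177031761/244140625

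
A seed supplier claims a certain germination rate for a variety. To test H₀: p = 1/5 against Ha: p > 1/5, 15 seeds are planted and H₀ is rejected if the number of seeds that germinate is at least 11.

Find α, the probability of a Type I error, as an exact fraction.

380301/30517578125

The Type I error probability is α = P(Y ≥ 11) computed under H₀, where Y ~ Binomial(15, 1/5).
Adding the binomial terms for j = 11 through 15 with p = 1/5 yields 380301/30517578125.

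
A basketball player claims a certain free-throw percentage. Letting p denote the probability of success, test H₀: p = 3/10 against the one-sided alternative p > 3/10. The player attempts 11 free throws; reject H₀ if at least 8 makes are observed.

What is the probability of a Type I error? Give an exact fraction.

2145447/500000000

Under H₀, K ~ Binomial(11, 3/10), and α = P(K ≥ 8).
Summing C(11,j)(3/10)^j(7/10)^{11−j} for j = 8,…,11 gives 2145447/500000000.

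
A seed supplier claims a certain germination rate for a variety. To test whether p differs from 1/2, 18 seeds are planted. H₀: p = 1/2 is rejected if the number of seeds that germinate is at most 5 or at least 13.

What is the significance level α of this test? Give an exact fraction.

α = P(S ≤ 5 or S ≥ 13 | p = 1/2), S ~ Binomial(18, 1/2).
By symmetry, α = 2·P(S ≤ 5) = 2·(1 + 18 + 153 + 816 + 3060 + 8568)/262144 = 25232/262144 = 1577/16384.

1577/16384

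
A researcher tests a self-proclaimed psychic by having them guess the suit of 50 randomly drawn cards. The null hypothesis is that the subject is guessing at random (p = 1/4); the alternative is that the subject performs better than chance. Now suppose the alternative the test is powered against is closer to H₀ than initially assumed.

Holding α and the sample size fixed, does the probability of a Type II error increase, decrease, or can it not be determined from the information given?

It increases.

When the true parameter is near the null value, the test has a harder time distinguishing Ha from H₀.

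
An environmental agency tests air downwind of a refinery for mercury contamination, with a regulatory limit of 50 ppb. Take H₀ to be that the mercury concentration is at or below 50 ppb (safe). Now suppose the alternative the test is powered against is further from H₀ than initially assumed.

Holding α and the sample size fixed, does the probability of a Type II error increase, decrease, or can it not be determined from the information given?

It decreases.

A bigger departure from H₀ is easier for the test to detect, so it fails to reject less often.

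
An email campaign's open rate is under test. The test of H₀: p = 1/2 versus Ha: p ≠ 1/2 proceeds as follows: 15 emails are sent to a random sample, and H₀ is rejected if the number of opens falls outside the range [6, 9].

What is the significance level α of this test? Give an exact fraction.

The significance level is the null-hypothesis probability of the rejection region {≤5} ∪ {≥10}.
The two tails are symmetric, so α = 2·(1 + 15 + 105 + 455 + 1365 + 3003)/2^15 = 9888/32768 = 309/1024.

309/1024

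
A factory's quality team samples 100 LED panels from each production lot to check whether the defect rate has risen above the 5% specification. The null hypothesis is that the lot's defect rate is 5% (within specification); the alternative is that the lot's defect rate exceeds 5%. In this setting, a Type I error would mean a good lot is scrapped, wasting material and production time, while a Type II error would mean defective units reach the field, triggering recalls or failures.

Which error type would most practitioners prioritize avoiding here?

Type II error

The Type II consequence (defective units reach the field, triggering recalls or failures) is more severe than the Type I consequence (a good lot is scrapped, wasting material and production time).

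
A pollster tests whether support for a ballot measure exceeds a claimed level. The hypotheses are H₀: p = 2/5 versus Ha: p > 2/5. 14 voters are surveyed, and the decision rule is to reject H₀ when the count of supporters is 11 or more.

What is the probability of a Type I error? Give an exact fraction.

Under H₀, Y ~ Binomial(14, 2/5), and α = P(Y ≥ 11).
P(Y ≥ 11) = Σ_{j=11}^{14} C(14,j)·(2/5)^j·(3/5)^{14-j} = 23842816/6103515625.

23842816/6103515625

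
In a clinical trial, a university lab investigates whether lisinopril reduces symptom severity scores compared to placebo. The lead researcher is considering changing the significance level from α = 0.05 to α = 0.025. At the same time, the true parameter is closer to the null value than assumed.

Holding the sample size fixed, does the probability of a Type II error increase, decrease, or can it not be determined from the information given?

It increases.

Tightening α shrinks the rejection region. When Ha holds, fewer sample outcomes clear the stricter threshold, so more fall in the acceptance region. When the true parameter is near the null value, the test has a harder time distinguishing Ha from H₀. Both changes push β in the same direction.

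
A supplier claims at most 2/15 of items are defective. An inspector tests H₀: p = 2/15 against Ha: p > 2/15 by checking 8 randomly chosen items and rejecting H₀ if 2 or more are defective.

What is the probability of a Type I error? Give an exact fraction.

α = P(reject H₀ | H₀ true) = P(X ≥ 2 | p = 2/15), X ~ Binomial(8, 2/15).
Via the complement, α = 1 − Σ_{j=0}^{1} C(8,j)(2/15)^j(13/15)^{8-j} = 743183632/2562890625.

743183632/2562890625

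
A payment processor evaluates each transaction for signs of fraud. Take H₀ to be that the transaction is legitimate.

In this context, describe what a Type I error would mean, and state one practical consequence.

A Type I error is rejecting H₀ when H₀ is true.
Here that means blocking the transaction and freezing the card when actually the transaction is legitimate.

A Type I error would mean concluding that the transaction is fraudulent when in fact the transaction is legitimate. Consequence: a legitimate purchase is declined and the customer's card is frozen.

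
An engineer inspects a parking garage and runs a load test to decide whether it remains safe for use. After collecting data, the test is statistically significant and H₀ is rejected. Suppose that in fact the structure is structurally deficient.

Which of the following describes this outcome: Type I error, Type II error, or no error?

The conventional null hypothesis here is that the structure meets the required load capacity (safe).
The test rejected a false H₀ — the decision matches the true state.

No error (correct decision).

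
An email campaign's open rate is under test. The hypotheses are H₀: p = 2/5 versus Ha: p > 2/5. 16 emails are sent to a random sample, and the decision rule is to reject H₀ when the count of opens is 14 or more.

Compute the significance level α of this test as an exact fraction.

3866624/30517578125

α = P(reject H₀ | H₀ true) = P(K ≥ 14 | p = 2/5), with K ~ Binomial(16, 2/5).
P(K ≥ 14) = Σ_{j=14}^{16} C(16,j)·(2/5)^j·(3/5)^{16-j} = 3866624/30517578125.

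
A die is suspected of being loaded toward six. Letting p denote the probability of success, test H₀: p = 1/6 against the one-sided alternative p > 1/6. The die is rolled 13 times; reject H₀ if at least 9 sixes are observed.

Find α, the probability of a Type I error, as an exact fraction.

53849/1451188224

Under H₀, S ~ Binomial(13, 1/6), and α = P(S ≥ 9).
Summing C(13,j)(1/6)^j(5/6)^{13−j} for j = 9,…,13 gives 53849/1451188224.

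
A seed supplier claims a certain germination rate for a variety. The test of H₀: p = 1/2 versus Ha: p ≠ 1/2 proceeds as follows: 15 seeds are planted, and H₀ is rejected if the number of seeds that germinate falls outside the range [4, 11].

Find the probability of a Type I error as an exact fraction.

α = P(Y ≤ 3 or Y ≥ 12 | p = 1/2), Y ~ Binomial(15, 1/2).
The two tails are symmetric, so α = 2·(1 + 15 + 105 + 455)/2^15 = 1152/32768 = 9/256.

9/256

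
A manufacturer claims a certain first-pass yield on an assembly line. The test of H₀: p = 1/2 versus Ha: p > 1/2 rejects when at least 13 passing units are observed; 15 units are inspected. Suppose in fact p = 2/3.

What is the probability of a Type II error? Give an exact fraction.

13210219/14348907

A Type II error is failing to reject when Ha holds: with p = 2/3, β = P(X ≤ 12).
Equivalently, β = 1 − P(X ≥ 13) = 13210219/14348907.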